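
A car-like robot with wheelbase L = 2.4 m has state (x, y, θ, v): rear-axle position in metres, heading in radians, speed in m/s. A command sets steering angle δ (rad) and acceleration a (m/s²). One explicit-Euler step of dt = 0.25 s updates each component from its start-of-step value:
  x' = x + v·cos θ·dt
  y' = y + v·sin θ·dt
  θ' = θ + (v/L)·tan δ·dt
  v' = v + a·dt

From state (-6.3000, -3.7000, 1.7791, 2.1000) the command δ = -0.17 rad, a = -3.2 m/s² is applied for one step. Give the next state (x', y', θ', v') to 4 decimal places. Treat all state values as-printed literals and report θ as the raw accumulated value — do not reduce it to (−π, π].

x' = -6.3000 + 2.1000·cos(1.7791)·0.25 = -6.4086
y' = -3.7000 + 2.1000·sin(1.7791)·0.25 = -3.1863
θ' = 1.7791 + (2.1000/2.4)·tan(-0.17)·0.25 = 1.7416
v' = 2.1000 − 3.2000·0.25 = 1.3000

(-6.4086, -3.1863, 1.7416, 1.3000)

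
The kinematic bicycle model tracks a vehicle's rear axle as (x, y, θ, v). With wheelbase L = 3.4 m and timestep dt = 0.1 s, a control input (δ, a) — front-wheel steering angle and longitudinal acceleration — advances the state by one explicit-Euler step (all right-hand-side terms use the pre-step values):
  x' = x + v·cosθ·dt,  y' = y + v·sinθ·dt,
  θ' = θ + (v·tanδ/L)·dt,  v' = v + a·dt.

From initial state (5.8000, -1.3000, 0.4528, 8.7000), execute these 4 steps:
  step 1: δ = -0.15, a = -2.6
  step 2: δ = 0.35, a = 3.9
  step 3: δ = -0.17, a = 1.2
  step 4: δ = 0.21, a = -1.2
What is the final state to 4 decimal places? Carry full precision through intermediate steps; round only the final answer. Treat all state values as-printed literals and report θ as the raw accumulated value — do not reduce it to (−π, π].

after step 1 (δ=-0.15, a=-2.6): (6.582326, -0.919388, 0.414127, 8.440000)
after step 2 (δ=0.35, a=3.9): (7.354981, -0.579770, 0.504740, 8.830000)
after step 3 (δ=-0.17, a=1.2): (8.127871, -0.152769, 0.460160, 8.950000)
after step 4 (δ=0.21, a=-1.2): (8.929775, 0.244693, 0.516266, 8.830000)

(8.9298, 0.2447, 0.5163, 8.8300)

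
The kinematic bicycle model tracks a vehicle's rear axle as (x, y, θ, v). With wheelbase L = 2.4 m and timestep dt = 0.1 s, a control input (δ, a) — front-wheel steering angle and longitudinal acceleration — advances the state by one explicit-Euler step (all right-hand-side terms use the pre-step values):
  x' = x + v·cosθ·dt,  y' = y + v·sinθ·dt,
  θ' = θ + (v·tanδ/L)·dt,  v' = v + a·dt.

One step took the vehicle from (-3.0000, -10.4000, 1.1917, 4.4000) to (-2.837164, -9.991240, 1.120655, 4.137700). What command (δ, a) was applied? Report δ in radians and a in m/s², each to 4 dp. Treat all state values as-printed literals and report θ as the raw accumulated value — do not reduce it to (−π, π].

a = (v'−v)/dt = (-0.262300)/0.1 = -2.6230
Δθ = θ'−θ = -0.071045;  (v·dt/L) = 4.4000·0.1/2.4 = 0.183333
tan δ = Δθ·L/(v·dt) = -0.387518  →  δ = -0.3697

δ = -0.3697, a = -2.6230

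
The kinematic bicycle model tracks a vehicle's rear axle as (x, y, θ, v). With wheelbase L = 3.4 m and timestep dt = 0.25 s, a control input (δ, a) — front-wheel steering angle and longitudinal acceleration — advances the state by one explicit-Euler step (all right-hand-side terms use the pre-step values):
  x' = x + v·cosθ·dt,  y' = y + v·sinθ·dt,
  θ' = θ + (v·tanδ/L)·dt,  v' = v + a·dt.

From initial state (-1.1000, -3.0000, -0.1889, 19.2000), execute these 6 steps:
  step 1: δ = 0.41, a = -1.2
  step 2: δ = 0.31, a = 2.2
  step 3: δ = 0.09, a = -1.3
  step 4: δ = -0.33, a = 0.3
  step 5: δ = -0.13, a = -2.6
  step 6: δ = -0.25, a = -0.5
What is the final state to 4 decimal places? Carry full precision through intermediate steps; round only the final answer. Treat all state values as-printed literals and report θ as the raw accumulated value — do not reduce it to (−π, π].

after step 1 (δ=0.41, a=-1.2): (3.614615, -3.901337, 0.424697, 18.900000)
after step 2 (δ=0.31, a=2.2): (7.919863, -1.954426, 0.869858, 19.450000)
after step 3 (δ=0.09, a=-1.3): (11.055860, 1.761678, 0.998920, 19.125000)
after step 4 (δ=-0.33, a=0.3): (13.643524, 5.782169, 0.517244, 19.200000)
after step 5 (δ=-0.13, a=-2.6): (17.815613, 8.155706, 0.332674, 18.550000)
after step 6 (δ=-0.25, a=-0.5): (22.198850, 9.670181, -0.015605, 18.425000)

(22.1988, 9.6702, -0.0156, 18.4250)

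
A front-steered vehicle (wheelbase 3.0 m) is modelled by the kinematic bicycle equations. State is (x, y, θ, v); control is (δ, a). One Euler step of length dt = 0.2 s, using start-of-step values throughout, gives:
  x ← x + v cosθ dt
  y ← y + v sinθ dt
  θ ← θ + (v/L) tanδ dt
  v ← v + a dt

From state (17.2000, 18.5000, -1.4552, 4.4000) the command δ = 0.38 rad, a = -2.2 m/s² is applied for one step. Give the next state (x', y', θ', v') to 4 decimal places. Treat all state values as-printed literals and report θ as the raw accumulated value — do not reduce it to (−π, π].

(17.3015, 17.6259, -1.3380, 3.9600)

x' = 17.2000 + 4.4000·cos(-1.4552)·0.2 = 17.3015
y' = 18.5000 + 4.4000·sin(-1.4552)·0.2 = 17.6259
θ' = -1.4552 + (4.4000/3.0)·tan(0.38)·0.2 = -1.3380
v' = 4.4000 − 2.2000·0.2 = 3.9600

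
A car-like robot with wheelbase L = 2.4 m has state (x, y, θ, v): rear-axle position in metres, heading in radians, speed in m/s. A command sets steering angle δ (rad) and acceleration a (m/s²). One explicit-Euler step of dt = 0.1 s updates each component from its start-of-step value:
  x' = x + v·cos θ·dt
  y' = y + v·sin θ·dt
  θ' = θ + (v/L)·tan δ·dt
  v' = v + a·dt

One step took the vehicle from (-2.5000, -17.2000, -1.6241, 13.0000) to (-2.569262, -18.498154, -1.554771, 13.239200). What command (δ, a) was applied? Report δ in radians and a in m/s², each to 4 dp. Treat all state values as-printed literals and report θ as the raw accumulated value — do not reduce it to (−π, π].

δ = 0.1273, a = 2.3920

a = (v'−v)/dt = (0.239200)/0.1 = 2.3920
Δθ = θ'−θ = 0.069329;  (v·dt/L) = 13.0000·0.1/2.4 = 0.541667
tan δ = Δθ·L/(v·dt) = 0.127992  →  δ = 0.1273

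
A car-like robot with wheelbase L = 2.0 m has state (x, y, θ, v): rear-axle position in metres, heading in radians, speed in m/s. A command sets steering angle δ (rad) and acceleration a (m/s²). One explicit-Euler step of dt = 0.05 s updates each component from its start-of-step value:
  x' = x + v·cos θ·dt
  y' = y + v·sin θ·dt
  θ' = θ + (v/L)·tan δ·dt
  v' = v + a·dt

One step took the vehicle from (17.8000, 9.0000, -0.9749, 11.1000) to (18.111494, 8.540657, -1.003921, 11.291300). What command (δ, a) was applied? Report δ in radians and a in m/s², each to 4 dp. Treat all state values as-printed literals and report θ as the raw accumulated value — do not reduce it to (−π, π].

a = (v'−v)/dt = (0.191300)/0.05 = 3.8260
Δθ = θ'−θ = -0.029021;  (v·dt/L) = 11.1000·0.05/2.0 = 0.277500
tan δ = Δθ·L/(v·dt) = -0.104580  →  δ = -0.1042

δ = -0.1042, a = 3.8260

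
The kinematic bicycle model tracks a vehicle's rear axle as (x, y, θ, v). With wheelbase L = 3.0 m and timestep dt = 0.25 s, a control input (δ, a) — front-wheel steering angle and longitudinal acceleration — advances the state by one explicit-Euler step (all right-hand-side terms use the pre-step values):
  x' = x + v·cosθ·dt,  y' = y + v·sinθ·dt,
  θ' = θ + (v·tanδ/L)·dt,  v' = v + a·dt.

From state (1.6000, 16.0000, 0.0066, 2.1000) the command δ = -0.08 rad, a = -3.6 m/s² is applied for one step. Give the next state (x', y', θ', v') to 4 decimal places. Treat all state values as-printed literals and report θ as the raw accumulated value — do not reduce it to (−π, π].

x' = 1.6000 + 2.1000·cos(0.0066)·0.25 = 2.1250
y' = 16.0000 + 2.1000·sin(0.0066)·0.25 = 16.0035
θ' = 0.0066 + (2.1000/3.0)·tan(-0.08)·0.25 = -0.0074
v' = 2.1000 − 3.6000·0.25 = 1.2000

(2.1250, 16.0035, -0.0074, 1.2000)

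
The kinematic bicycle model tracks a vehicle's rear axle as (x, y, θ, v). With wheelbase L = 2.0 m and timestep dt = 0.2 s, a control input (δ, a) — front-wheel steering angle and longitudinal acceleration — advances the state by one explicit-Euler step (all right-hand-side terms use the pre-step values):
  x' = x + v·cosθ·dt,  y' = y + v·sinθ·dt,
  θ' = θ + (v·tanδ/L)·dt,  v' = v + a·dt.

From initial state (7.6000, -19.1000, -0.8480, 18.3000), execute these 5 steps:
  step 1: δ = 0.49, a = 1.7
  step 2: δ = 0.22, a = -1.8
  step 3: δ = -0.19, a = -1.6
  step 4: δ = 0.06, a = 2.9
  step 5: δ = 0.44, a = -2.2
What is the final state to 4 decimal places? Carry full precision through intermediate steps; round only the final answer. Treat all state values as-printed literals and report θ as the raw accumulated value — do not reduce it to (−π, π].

after step 1 (δ=0.49, a=1.7): (10.021033, -21.844850, 0.128100, 18.640000)
after step 2 (δ=0.22, a=-1.8): (13.718487, -21.368597, 0.544927, 18.280000)
after step 3 (δ=-0.19, a=-1.6): (16.844971, -19.473489, 0.193366, 17.960000)
after step 4 (δ=0.06, a=2.9): (20.370027, -18.783238, 0.301256, 18.540000)
after step 5 (δ=0.44, a=-2.2): (23.911035, -17.683001, 1.174083, 18.100000)

(23.9110, -17.6830, 1.1741, 18.1000)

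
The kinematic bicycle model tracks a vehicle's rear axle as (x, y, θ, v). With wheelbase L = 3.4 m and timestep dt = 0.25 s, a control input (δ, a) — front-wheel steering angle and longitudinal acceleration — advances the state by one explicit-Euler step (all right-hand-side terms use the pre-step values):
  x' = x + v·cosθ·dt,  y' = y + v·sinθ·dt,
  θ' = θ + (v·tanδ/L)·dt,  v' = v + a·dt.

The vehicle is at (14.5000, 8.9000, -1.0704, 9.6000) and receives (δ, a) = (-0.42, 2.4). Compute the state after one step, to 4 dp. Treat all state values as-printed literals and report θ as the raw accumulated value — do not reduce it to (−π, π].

(15.6515, 6.7943, -1.3856, 10.2000)

x' = 14.5000 + 9.6000·cos(-1.0704)·0.25 = 15.6515
y' = 8.9000 + 9.6000·sin(-1.0704)·0.25 = 6.7943
θ' = -1.0704 + (9.6000/3.4)·tan(-0.42)·0.25 = -1.3856
v' = 9.6000 + 2.4000·0.25 = 10.2000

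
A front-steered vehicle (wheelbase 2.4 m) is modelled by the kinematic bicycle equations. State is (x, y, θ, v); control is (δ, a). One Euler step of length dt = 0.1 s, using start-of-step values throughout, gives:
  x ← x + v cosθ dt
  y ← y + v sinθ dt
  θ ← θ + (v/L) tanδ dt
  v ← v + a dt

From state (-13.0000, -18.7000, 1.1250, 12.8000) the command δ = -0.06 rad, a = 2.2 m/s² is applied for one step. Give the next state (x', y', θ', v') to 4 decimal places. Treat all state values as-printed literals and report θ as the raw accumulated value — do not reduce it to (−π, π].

x' = -13.0000 + 12.8000·cos(1.1250)·0.1 = -12.4481
y' = -18.7000 + 12.8000·sin(1.1250)·0.1 = -17.5451
θ' = 1.1250 + (12.8000/2.4)·tan(-0.06)·0.1 = 1.0930
v' = 12.8000 + 2.2000·0.1 = 13.0200

(-12.4481, -17.5451, 1.0930, 13.0200)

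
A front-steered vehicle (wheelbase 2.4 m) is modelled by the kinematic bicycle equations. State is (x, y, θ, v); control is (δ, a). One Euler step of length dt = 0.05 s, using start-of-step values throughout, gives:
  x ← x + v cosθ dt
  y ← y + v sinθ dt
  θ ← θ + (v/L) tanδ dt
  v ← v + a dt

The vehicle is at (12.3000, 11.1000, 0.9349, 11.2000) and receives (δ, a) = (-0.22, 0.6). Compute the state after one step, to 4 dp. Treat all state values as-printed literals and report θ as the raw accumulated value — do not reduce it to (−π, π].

(12.6326, 11.5505, 0.8827, 11.2300)

x' = 12.3000 + 11.2000·cos(0.9349)·0.05 = 12.6326
y' = 11.1000 + 11.2000·sin(0.9349)·0.05 = 11.5505
θ' = 0.9349 + (11.2000/2.4)·tan(-0.22)·0.05 = 0.8827
v' = 11.2000 + 0.6000·0.05 = 11.2300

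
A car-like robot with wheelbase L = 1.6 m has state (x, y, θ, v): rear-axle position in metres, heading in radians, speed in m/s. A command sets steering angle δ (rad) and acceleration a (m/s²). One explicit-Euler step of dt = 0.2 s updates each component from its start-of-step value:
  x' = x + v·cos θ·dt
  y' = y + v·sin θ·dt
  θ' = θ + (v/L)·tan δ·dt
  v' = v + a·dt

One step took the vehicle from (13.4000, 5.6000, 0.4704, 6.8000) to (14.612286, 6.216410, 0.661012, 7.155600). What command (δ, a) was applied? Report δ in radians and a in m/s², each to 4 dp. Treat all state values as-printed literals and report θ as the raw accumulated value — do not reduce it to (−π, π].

a = (v'−v)/dt = (0.355600)/0.2 = 1.7780
Δθ = θ'−θ = 0.190612;  (v·dt/L) = 6.8000·0.2/1.6 = 0.850000
tan δ = Δθ·L/(v·dt) = 0.224249  →  δ = 0.2206

δ = 0.2206, a = 1.7780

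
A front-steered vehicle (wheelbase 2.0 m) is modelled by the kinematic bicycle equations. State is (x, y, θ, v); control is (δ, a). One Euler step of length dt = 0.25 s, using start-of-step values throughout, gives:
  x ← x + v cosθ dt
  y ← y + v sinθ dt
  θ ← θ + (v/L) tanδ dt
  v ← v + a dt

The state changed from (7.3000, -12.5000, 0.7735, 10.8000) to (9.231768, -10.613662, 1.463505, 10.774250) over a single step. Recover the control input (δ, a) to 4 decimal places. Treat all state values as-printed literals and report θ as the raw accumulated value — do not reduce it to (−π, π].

δ = 0.4725, a = -0.1030

a = (v'−v)/dt = (-0.025750)/0.25 = -0.1030
Δθ = θ'−θ = 0.690005;  (v·dt/L) = 10.8000·0.25/2.0 = 1.350000
tan δ = Δθ·L/(v·dt) = 0.511115  →  δ = 0.4725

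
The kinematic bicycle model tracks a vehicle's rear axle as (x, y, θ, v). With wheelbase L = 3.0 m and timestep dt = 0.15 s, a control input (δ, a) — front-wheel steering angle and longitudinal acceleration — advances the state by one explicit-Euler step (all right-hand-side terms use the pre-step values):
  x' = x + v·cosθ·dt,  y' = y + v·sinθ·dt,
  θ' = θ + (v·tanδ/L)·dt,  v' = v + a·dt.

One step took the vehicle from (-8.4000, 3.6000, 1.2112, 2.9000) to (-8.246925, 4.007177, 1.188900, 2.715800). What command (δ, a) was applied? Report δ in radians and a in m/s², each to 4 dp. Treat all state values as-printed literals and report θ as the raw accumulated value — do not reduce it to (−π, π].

a = (v'−v)/dt = (-0.184200)/0.15 = -1.2280
Δθ = θ'−θ = -0.022300;  (v·dt/L) = 2.9000·0.15/3.0 = 0.145000
tan δ = Δθ·L/(v·dt) = -0.153793  →  δ = -0.1526

δ = -0.1526, a = -1.2280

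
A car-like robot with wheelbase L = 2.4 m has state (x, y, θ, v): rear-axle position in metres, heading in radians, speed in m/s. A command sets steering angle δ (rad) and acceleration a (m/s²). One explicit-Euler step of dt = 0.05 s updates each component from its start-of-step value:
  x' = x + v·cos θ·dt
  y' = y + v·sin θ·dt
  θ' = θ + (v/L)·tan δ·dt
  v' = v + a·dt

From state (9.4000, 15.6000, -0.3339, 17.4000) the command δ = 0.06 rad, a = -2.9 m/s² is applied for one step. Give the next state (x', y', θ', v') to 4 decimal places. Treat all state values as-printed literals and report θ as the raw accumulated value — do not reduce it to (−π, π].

(10.2220, 15.3149, -0.3121, 17.2550)

x' = 9.4000 + 17.4000·cos(-0.3339)·0.05 = 10.2220
y' = 15.6000 + 17.4000·sin(-0.3339)·0.05 = 15.3149
θ' = -0.3339 + (17.4000/2.4)·tan(0.06)·0.05 = -0.3121
v' = 17.4000 − 2.9000·0.05 = 17.2550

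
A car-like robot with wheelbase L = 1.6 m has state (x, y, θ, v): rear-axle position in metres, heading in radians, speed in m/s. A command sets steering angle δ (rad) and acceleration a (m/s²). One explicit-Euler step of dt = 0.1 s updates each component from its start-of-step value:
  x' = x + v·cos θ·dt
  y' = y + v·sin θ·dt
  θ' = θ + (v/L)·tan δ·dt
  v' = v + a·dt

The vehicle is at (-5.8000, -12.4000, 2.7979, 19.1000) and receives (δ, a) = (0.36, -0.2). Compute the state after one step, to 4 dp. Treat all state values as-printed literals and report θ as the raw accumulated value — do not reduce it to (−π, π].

x' = -5.8000 + 19.1000·cos(2.7979)·0.1 = -7.5983
y' = -12.4000 + 19.1000·sin(2.7979)·0.1 = -11.7564
θ' = 2.7979 + (19.1000/1.6)·tan(0.36)·0.1 = 3.2472
v' = 19.1000 − 0.2000·0.1 = 19.0800

(-7.5983, -11.7564, 3.2472, 19.0800)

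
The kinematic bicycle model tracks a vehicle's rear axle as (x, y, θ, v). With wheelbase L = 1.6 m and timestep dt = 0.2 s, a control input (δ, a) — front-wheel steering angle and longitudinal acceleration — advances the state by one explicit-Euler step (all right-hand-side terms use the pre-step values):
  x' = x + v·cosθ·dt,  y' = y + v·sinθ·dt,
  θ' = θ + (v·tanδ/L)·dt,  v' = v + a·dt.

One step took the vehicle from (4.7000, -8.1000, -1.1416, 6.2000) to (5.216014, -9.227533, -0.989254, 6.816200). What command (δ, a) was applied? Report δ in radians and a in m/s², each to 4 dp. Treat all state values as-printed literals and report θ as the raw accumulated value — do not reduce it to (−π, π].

a = (v'−v)/dt = (0.616200)/0.2 = 3.0810
Δθ = θ'−θ = 0.152346;  (v·dt/L) = 6.2000·0.2/1.6 = 0.775000
tan δ = Δθ·L/(v·dt) = 0.196575  →  δ = 0.1941

δ = 0.1941, a = 3.0810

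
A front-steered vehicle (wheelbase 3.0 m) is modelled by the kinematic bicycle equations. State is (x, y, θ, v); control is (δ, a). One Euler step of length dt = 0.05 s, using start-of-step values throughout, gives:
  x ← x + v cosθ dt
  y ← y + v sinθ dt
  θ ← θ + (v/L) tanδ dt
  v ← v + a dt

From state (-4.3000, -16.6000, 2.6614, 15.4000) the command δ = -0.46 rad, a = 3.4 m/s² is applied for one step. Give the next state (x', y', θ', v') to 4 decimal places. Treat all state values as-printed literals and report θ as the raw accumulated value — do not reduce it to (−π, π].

x' = -4.3000 + 15.4000·cos(2.6614)·0.05 = -4.9829
y' = -16.6000 + 15.4000·sin(2.6614)·0.05 = -16.2443
θ' = 2.6614 + (15.4000/3.0)·tan(-0.46)·0.05 = 2.5342
v' = 15.4000 + 3.4000·0.05 = 15.5700

(-4.9829, -16.2443, 2.5342, 15.5700)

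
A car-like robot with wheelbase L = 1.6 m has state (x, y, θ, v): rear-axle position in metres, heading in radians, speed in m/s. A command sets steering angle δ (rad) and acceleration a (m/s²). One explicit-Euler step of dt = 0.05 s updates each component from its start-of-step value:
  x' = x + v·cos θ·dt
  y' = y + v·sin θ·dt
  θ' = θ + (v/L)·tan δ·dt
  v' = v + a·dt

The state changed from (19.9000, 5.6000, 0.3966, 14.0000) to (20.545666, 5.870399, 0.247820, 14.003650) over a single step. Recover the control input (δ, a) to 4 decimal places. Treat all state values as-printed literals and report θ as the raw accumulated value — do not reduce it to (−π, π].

δ = -0.3278, a = 0.0730

a = (v'−v)/dt = (0.003650)/0.05 = 0.0730
Δθ = θ'−θ = -0.148780;  (v·dt/L) = 14.0000·0.05/1.6 = 0.437500
tan δ = Δθ·L/(v·dt) = -0.340069  →  δ = -0.3278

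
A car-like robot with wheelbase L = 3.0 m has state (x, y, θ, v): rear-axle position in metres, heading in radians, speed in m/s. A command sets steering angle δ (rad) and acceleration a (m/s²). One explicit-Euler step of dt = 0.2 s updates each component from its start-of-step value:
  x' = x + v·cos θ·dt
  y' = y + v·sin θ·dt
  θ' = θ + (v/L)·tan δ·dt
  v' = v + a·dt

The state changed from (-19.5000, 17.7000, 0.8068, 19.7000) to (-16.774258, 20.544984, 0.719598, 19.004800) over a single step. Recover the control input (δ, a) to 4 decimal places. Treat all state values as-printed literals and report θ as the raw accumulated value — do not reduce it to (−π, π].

δ = -0.0663, a = -3.4760

a = (v'−v)/dt = (-0.695200)/0.2 = -3.4760
Δθ = θ'−θ = -0.087202;  (v·dt/L) = 19.7000·0.2/3.0 = 1.313333
tan δ = Δθ·L/(v·dt) = -0.066397  →  δ = -0.0663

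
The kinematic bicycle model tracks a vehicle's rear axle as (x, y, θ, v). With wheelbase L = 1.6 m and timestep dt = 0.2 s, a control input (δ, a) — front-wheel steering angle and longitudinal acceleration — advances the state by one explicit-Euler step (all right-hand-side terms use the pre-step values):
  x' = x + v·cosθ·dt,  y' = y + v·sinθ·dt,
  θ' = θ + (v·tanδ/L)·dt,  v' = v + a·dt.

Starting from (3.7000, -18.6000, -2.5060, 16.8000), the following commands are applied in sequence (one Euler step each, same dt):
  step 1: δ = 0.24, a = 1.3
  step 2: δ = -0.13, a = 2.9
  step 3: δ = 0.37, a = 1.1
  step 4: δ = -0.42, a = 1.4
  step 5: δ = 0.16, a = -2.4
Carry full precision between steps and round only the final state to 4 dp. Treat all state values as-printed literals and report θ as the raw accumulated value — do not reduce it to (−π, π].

after step 1 (δ=0.24, a=1.3): (0.996141, -20.594679, -1.992095, 17.060000)
after step 2 (δ=-0.13, a=2.9): (-0.399182, -23.708329, -2.270892, 17.640000)
after step 3 (δ=0.37, a=1.1): (-2.672241, -26.406475, -1.415654, 17.860000)
after step 4 (δ=-0.42, a=1.4): (-2.120293, -29.935573, -2.412627, 18.140000)
after step 5 (δ=0.16, a=-2.4): (-4.826287, -32.352178, -2.046699, 17.660000)

(-4.8263, -32.3522, -2.0467, 17.6600)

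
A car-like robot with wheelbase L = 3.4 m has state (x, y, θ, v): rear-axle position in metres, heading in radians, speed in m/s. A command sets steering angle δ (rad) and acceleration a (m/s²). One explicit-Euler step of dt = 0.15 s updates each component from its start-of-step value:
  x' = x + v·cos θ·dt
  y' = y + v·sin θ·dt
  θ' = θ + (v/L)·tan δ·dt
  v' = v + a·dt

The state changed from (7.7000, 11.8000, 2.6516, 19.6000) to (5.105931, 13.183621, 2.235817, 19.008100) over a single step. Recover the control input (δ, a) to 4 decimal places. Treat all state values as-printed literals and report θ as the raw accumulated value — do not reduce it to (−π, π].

a = (v'−v)/dt = (-0.591900)/0.15 = -3.9460
Δθ = θ'−θ = -0.415783;  (v·dt/L) = 19.6000·0.15/3.4 = 0.864706
tan δ = Δθ·L/(v·dt) = -0.480837  →  δ = -0.4482

δ = -0.4482, a = -3.9460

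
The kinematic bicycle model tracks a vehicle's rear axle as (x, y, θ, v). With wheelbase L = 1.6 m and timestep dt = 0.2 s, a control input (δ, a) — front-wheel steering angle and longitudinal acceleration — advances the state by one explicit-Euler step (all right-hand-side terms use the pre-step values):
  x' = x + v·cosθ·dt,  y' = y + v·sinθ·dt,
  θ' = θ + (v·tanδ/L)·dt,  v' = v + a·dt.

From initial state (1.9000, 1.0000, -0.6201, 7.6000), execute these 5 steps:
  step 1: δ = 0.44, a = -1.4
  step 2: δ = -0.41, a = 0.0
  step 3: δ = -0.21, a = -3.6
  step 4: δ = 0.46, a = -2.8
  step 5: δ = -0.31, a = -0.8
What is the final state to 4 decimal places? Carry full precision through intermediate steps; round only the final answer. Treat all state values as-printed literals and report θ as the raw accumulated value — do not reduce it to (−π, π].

(7.8949, -2.2624, -0.5987, 5.8800)

after step 1 (δ=0.44, a=-1.4): (3.137007, 0.116703, -0.172858, 7.320000)
after step 2 (δ=-0.41, a=0.0): (4.579189, -0.135104, -0.570546, 7.320000)
after step 3 (δ=-0.21, a=-3.6): (5.811301, -0.925798, -0.765571, 6.600000)
after step 4 (δ=0.46, a=-2.8): (6.763003, -1.840491, -0.356826, 6.040000)
after step 5 (δ=-0.31, a=-0.8): (7.894911, -2.262448, -0.598673, 5.880000)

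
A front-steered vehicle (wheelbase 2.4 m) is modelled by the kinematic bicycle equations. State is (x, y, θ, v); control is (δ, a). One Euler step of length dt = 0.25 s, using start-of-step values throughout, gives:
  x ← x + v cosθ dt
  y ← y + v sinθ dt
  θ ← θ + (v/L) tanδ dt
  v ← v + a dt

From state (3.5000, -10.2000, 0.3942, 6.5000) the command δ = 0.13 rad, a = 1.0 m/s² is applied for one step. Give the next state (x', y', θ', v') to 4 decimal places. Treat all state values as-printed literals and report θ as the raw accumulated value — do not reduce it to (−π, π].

(5.0004, -9.5759, 0.4827, 6.7500)

x' = 3.5000 + 6.5000·cos(0.3942)·0.25 = 5.0004
y' = -10.2000 + 6.5000·sin(0.3942)·0.25 = -9.5759
θ' = 0.3942 + (6.5000/2.4)·tan(0.13)·0.25 = 0.4827
v' = 6.5000 + 1.0000·0.25 = 6.7500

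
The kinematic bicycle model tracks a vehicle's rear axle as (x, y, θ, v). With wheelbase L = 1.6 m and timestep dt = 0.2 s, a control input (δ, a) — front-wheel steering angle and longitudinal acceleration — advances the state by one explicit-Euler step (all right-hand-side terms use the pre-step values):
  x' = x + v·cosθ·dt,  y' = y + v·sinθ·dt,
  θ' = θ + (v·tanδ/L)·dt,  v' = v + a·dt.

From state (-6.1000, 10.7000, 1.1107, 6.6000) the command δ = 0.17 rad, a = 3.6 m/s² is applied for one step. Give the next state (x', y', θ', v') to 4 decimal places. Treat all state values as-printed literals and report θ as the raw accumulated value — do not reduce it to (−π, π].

x' = -6.1000 + 6.6000·cos(1.1107)·0.2 = -5.5139
y' = 10.7000 + 6.6000·sin(1.1107)·0.2 = 11.8827
θ' = 1.1107 + (6.6000/1.6)·tan(0.17)·0.2 = 1.2523
v' = 6.6000 + 3.6000·0.2 = 7.3200

(-5.5139, 11.8827, 1.2523, 7.3200)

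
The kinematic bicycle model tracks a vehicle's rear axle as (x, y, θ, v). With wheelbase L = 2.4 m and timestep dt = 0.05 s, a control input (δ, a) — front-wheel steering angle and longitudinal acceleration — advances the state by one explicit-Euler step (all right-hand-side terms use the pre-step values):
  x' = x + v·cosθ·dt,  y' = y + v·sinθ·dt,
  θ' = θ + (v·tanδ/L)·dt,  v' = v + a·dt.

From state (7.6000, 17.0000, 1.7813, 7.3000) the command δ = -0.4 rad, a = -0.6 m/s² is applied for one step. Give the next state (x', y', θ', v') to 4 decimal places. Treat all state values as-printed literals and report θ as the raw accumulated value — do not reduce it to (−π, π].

x' = 7.6000 + 7.3000·cos(1.7813)·0.05 = 7.5237
y' = 17.0000 + 7.3000·sin(1.7813)·0.05 = 17.3569
θ' = 1.7813 + (7.3000/2.4)·tan(-0.4)·0.05 = 1.7170
v' = 7.3000 − 0.6000·0.05 = 7.2700

(7.5237, 17.3569, 1.7170, 7.2700)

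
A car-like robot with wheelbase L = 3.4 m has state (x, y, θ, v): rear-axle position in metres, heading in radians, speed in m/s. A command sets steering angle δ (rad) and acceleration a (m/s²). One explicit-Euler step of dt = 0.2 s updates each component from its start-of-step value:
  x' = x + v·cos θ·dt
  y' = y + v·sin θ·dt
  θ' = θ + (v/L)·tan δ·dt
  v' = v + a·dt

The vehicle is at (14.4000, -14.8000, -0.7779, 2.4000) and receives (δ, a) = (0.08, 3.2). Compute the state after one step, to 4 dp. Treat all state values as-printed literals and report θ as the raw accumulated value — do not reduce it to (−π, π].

(14.7419, -15.1369, -0.7666, 3.0400)

x' = 14.4000 + 2.4000·cos(-0.7779)·0.2 = 14.7419
y' = -14.8000 + 2.4000·sin(-0.7779)·0.2 = -15.1369
θ' = -0.7779 + (2.4000/3.4)·tan(0.08)·0.2 = -0.7666
v' = 2.4000 + 3.2000·0.2 = 3.0400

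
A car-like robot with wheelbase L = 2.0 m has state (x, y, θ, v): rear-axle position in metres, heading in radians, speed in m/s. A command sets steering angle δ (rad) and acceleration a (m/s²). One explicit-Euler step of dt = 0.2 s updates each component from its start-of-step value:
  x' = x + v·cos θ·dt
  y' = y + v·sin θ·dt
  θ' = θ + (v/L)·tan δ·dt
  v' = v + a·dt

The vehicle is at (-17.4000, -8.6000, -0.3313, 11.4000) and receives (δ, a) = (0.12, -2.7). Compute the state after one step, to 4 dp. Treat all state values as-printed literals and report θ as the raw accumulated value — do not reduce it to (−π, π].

x' = -17.4000 + 11.4000·cos(-0.3313)·0.2 = -15.2440
y' = -8.6000 + 11.4000·sin(-0.3313)·0.2 = -9.3416
θ' = -0.3313 + (11.4000/2.0)·tan(0.12)·0.2 = -0.1938
v' = 11.4000 − 2.7000·0.2 = 10.8600

(-15.2440, -9.3416, -0.1938, 10.8600)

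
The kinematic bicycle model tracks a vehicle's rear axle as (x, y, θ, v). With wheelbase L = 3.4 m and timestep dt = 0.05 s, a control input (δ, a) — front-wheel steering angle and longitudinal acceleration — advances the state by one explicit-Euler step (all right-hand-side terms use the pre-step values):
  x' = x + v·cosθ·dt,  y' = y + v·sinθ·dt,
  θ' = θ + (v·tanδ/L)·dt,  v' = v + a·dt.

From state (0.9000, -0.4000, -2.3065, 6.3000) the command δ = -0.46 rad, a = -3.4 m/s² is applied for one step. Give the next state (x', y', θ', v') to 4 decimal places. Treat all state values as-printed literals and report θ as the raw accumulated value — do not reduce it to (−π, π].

(0.6886, -0.6335, -2.3524, 6.1300)

x' = 0.9000 + 6.3000·cos(-2.3065)·0.05 = 0.6886
y' = -0.4000 + 6.3000·sin(-2.3065)·0.05 = -0.6335
θ' = -2.3065 + (6.3000/3.4)·tan(-0.46)·0.05 = -2.3524
v' = 6.3000 − 3.4000·0.05 = 6.1300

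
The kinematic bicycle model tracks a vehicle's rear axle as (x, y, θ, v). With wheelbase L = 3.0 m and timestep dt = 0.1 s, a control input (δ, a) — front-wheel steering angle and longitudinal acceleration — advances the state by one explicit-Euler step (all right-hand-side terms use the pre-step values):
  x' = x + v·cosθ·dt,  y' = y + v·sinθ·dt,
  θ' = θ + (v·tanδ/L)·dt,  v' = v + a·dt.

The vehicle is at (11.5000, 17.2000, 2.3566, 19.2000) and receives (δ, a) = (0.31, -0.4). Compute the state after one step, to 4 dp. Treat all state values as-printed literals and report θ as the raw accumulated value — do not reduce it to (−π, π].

(10.1418, 18.5571, 2.5616, 19.1600)

x' = 11.5000 + 19.2000·cos(2.3566)·0.1 = 10.1418
y' = 17.2000 + 19.2000·sin(2.3566)·0.1 = 18.5571
θ' = 2.3566 + (19.2000/3.0)·tan(0.31)·0.1 = 2.5616
v' = 19.2000 − 0.4000·0.1 = 19.1600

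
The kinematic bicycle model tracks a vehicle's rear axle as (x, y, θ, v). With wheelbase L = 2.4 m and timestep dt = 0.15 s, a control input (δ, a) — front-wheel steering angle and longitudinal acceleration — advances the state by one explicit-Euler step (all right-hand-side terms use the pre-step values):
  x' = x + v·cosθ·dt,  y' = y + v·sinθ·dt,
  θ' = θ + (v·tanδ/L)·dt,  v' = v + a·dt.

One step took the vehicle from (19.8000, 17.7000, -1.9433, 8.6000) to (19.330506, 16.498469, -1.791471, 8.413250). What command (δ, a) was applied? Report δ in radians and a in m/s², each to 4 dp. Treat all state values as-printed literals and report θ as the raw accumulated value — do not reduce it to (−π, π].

δ = 0.2753, a = -1.2450

a = (v'−v)/dt = (-0.186750)/0.15 = -1.2450
Δθ = θ'−θ = 0.151829;  (v·dt/L) = 8.6000·0.15/2.4 = 0.537500
tan δ = Δθ·L/(v·dt) = 0.282473  →  δ = 0.2753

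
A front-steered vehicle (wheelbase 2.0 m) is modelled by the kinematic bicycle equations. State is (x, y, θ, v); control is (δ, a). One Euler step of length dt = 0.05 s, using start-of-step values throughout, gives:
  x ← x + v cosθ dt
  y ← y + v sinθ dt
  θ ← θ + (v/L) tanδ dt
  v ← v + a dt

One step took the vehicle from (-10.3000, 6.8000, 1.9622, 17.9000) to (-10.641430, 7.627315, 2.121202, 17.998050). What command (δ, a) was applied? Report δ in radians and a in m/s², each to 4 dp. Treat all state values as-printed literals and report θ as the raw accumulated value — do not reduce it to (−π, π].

δ = 0.3414, a = 1.9610

a = (v'−v)/dt = (0.098050)/0.05 = 1.9610
Δθ = θ'−θ = 0.159002;  (v·dt/L) = 17.9000·0.05/2.0 = 0.447500
tan δ = Δθ·L/(v·dt) = 0.355312  →  δ = 0.3414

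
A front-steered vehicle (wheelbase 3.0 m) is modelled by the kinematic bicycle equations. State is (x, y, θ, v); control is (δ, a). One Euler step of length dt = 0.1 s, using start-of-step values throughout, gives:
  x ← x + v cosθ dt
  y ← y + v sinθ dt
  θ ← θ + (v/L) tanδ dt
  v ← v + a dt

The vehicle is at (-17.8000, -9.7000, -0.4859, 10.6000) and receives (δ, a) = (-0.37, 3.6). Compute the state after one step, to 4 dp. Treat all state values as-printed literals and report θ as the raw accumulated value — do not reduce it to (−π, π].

x' = -17.8000 + 10.6000·cos(-0.4859)·0.1 = -16.8627
y' = -9.7000 + 10.6000·sin(-0.4859)·0.1 = -10.1950
θ' = -0.4859 + (10.6000/3.0)·tan(-0.37)·0.1 = -0.6229
v' = 10.6000 + 3.6000·0.1 = 10.9600

(-16.8627, -10.1950, -0.6229, 10.9600)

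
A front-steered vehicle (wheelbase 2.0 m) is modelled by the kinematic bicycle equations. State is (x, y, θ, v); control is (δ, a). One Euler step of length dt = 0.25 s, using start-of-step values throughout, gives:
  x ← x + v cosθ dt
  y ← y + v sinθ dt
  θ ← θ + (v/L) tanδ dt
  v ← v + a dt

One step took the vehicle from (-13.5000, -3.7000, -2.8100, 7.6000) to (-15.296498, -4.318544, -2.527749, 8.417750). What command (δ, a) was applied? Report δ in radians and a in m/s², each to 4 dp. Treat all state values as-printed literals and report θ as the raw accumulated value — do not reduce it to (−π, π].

δ = 0.2888, a = 3.2710

a = (v'−v)/dt = (0.817750)/0.25 = 3.2710
Δθ = θ'−θ = 0.282251;  (v·dt/L) = 7.6000·0.25/2.0 = 0.950000
tan δ = Δθ·L/(v·dt) = 0.297106  →  δ = 0.2888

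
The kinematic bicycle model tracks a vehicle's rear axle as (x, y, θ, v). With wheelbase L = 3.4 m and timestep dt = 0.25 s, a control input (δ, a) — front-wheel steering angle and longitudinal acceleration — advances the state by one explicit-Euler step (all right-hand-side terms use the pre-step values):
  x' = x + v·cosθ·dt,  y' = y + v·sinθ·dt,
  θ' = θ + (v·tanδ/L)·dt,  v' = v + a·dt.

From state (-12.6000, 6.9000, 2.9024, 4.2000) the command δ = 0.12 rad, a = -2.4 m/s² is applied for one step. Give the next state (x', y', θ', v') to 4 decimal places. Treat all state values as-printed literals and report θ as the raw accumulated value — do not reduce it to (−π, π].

(-13.6201, 7.1488, 2.9396, 3.6000)

x' = -12.6000 + 4.2000·cos(2.9024)·0.25 = -13.6201
y' = 6.9000 + 4.2000·sin(2.9024)·0.25 = 7.1488
θ' = 2.9024 + (4.2000/3.4)·tan(0.12)·0.25 = 2.9396
v' = 4.2000 − 2.4000·0.25 = 3.6000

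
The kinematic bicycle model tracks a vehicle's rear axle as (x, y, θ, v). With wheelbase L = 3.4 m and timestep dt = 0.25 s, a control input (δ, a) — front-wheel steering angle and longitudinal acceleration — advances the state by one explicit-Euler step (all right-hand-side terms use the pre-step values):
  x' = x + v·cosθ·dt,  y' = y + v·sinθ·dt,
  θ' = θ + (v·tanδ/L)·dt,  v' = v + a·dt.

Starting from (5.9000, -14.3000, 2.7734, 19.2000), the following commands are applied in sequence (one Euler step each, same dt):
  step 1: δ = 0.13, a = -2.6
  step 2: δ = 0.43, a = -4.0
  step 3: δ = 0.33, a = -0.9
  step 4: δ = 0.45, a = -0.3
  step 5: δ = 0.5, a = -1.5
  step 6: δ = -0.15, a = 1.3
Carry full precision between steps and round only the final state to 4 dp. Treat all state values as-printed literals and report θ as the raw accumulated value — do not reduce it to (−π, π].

(-7.7023, -24.6826, 5.1463, 17.2000)

after step 1 (δ=0.13, a=-2.6): (1.421699, -12.572337, 2.957970, 18.550000)
after step 2 (δ=0.43, a=-4.0): (-3.137839, -11.725566, 3.583516, 17.550000)
after step 3 (δ=0.33, a=-0.9): (-7.103835, -13.602006, 4.025524, 17.325000)
after step 4 (δ=0.45, a=-0.3): (-9.850351, -16.951093, 4.640887, 17.250000)
after step 5 (δ=0.5, a=-1.5): (-10.158442, -21.252573, 5.333807, 16.875000)
after step 6 (δ=-0.15, a=1.3): (-7.702334, -24.682644, 5.146277, 17.200000)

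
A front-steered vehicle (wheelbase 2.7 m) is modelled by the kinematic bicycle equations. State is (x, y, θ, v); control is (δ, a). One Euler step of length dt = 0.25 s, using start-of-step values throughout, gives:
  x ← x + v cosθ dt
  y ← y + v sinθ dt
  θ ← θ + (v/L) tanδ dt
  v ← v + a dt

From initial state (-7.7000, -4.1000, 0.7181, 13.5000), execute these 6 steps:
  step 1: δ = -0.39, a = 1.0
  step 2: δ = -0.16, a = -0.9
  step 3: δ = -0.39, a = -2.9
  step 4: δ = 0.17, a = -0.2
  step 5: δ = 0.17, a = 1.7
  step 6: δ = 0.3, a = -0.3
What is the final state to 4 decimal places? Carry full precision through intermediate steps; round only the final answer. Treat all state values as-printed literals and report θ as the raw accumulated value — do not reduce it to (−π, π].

after step 1 (δ=-0.39, a=1.0): (-5.158432, -1.879402, 0.204281, 13.750000)
after step 2 (δ=-0.16, a=-0.9): (-1.792408, -1.182058, -0.001179, 13.525000)
after step 3 (δ=-0.39, a=-2.9): (1.588840, -1.186044, -0.515949, 12.800000)
after step 4 (δ=0.17, a=-0.2): (4.372280, -2.764797, -0.312504, 12.750000)
after step 5 (δ=0.17, a=1.7): (7.405399, -3.744768, -0.109853, 13.175000)
after step 6 (δ=0.3, a=-0.3): (10.679295, -4.105870, 0.267508, 13.100000)

(10.6793, -4.1059, 0.2675, 13.1000)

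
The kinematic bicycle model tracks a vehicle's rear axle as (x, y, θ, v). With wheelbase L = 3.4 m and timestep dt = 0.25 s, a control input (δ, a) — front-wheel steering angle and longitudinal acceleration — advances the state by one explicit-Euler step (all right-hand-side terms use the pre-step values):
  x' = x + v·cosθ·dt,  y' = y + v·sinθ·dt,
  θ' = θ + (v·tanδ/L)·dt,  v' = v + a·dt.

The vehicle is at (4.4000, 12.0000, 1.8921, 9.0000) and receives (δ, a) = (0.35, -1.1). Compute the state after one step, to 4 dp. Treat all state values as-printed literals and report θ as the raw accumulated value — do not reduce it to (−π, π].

(3.6894, 14.1349, 2.1337, 8.7250)

x' = 4.4000 + 9.0000·cos(1.8921)·0.25 = 3.6894
y' = 12.0000 + 9.0000·sin(1.8921)·0.25 = 14.1349
θ' = 1.8921 + (9.0000/3.4)·tan(0.35)·0.25 = 2.1337
v' = 9.0000 − 1.1000·0.25 = 8.7250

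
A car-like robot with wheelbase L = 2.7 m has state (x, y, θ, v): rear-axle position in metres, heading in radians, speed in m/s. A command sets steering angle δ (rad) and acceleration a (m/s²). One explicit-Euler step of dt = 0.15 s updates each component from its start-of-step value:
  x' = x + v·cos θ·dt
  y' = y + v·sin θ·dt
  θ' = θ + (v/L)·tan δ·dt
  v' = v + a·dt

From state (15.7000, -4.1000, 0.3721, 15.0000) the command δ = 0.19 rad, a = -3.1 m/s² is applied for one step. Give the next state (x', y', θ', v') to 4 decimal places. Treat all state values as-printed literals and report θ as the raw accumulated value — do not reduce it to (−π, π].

x' = 15.7000 + 15.0000·cos(0.3721)·0.15 = 17.7960
y' = -4.1000 + 15.0000·sin(0.3721)·0.15 = -3.2820
θ' = 0.3721 + (15.0000/2.7)·tan(0.19)·0.15 = 0.5324
v' = 15.0000 − 3.1000·0.15 = 14.5350

(17.7960, -3.2820, 0.5324, 14.5350)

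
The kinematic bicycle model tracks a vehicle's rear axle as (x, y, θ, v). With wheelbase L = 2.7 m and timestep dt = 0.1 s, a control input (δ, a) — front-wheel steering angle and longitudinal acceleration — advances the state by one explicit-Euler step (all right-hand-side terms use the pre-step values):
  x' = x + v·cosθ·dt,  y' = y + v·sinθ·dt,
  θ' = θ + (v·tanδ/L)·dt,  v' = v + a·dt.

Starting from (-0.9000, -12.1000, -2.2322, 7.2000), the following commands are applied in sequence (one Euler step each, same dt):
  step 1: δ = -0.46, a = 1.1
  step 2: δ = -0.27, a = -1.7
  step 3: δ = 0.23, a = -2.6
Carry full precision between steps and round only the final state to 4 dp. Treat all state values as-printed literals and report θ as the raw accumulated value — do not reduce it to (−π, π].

(-2.4083, -13.6421, -2.3773, 6.8800)

after step 1 (δ=-0.46, a=1.1): (-1.342242, -12.668174, -2.364320, 7.310000)
after step 2 (δ=-0.27, a=-1.7): (-1.863320, -13.180852, -2.439249, 7.140000)
after step 3 (δ=0.23, a=-2.6): (-2.408338, -13.642102, -2.377331, 6.880000)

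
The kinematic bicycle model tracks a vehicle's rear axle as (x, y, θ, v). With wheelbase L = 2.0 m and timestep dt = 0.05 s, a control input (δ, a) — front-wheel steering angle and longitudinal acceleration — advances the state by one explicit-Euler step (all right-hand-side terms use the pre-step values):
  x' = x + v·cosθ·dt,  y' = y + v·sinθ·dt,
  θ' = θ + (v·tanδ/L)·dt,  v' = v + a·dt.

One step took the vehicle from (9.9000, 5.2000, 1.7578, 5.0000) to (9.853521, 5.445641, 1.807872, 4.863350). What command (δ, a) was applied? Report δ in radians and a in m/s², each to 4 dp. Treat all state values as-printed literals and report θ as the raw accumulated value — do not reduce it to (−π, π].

δ = 0.3810, a = -2.7330

a = (v'−v)/dt = (-0.136650)/0.05 = -2.7330
Δθ = θ'−θ = 0.050072;  (v·dt/L) = 5.0000·0.05/2.0 = 0.125000
tan δ = Δθ·L/(v·dt) = 0.400576  →  δ = 0.3810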